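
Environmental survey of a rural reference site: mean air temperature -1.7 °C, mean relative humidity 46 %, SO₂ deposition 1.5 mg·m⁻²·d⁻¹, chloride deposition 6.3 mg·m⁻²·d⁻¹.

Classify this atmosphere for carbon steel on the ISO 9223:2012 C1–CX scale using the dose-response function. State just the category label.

carbon steel: temperature factor f = +0.150·(-11.7) = -1.7550
  sulphur-dioxide contribution → 0.9482 μm/a
  chloride contribution → 1.361 μm/a
  total first-year rate 2.309 μm/a
ISO 9223 Table 2 (carbon steel): 1.3 < 2.31 ≤ 25 μm/a ⇒ C2

C2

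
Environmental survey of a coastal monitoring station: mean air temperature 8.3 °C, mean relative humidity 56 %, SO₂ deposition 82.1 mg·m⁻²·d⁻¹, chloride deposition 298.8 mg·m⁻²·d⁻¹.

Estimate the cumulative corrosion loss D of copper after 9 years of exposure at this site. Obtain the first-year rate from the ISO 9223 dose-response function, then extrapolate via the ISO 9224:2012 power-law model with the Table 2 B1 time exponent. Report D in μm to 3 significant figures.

copper: T≤10 °C ⇒ hinge +0.126·(8.3−10) = -0.2142
  Pd branch = 0.0053·Pd^0.26·e^(0.059·RH+f) = 0.3663 μm/a
  Sd branch = 0.01025·Sd^0.27·e^(0.036·RH+0.049·T) = 0.5386 μm/a
  r_corr = 0.3663 + 0.5386 = 0.9049 μm/a
ISO 9224: D(t) = r_corr · t^b with b = 0.667 (copper, B1)
  D(9) = 0.9049 × 9^0.667 = 0.9049 × 4.33 = 3.918 μm

D(9) = 3.92 μm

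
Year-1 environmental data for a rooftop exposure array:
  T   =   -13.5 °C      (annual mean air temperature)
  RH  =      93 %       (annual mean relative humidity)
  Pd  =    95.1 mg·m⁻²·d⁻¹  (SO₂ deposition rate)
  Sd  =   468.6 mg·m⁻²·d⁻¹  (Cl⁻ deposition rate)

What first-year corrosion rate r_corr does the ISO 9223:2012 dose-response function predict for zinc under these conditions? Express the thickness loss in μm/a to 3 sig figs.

zinc: temperature factor f = +0.038·(-23.5) = -0.8930
  sulphur-dioxide contribution → 2.825 μm/a
  chloride contribution → 0.3892 μm/a
  ⇒ r_corr(zinc) = 3.215 μm/a

r_corr = 3.21 μm/a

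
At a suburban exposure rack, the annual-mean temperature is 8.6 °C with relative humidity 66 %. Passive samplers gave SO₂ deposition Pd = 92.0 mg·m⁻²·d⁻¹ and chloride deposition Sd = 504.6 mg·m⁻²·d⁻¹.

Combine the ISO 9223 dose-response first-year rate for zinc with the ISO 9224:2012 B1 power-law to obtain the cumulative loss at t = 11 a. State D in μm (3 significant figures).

D(11) = 28.1 μm

zinc: temperature factor f = +0.038·(-1.4) = -0.0532
  sulphur-dioxide contribution → 1.862 μm/a
  chloride contribution → 2.14 μm/a
  ⇒ r_corr(zinc) = 4.003 μm/a
Long-term exponent b (ISO 9224 Table 2, B1) = 0.813
  D(11) = 4.003 × 11^0.813 = 4.003 × 7.025 = 28.12 μm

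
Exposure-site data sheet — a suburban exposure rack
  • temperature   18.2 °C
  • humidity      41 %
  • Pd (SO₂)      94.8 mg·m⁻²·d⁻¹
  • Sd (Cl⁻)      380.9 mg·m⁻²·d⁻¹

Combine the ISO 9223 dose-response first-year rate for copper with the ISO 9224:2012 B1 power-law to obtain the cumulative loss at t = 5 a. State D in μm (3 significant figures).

D(5) = 1.89 μm

copper: f(T) = -0.080·(T−10) [T>10 °C] = -0.6560
  SO₂ term: 0.0053·94.8^0.26·exp(0.059·41-0.6560) = 0.1009
  Cl⁻ term: 0.01025·380.9^0.27·exp(0.036·41+0.049·18.2) = 0.5443
  sum: 0.1009 + 0.5443 → r_corr = 0.6452 μm/a
Long-term exponent b (ISO 9224 Table 2, B1) = 0.667
  D(5) = 0.6452 × 5^0.667 = 0.6452 × 2.926 = 1.888 μm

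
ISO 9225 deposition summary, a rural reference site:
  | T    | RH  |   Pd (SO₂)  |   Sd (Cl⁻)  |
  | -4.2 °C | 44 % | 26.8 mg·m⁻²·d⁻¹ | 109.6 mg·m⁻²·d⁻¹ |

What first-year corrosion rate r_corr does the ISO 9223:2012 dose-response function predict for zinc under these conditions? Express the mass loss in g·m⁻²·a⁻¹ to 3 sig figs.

r_corr = 3.54 g·m⁻²·a⁻¹

zinc: f(T) = +0.038·(T−10) [T≤10 °C] = -0.5396
  Pd branch = 0.0129·Pd^0.44·e^(0.046·RH+f) = 0.2419 μm/a
  Cl⁻ term: 0.0175·109.6^0.57·exp(0.008·44+0.085·-4.2) = 0.2533
  sum: 0.2419 + 0.2533 → r_corr = 0.4952 μm/a
Convert to mass loss: 0.4952 μm/a × 7.14 g/cm³ = 3.535 g·m⁻²·a⁻¹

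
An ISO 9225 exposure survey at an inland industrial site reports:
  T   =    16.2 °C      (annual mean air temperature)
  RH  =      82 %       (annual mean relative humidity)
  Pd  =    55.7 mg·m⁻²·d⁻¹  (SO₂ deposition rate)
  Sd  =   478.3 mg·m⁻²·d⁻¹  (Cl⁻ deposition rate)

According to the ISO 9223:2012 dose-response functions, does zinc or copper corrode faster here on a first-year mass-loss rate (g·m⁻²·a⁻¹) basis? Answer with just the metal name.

zinc: temperature factor f = -0.071·(6.2) = -0.4402
  sulphur-dioxide contribution → 2.117 μm/a
  chloride contribution → 4.502 μm/a
  ⇒ r_corr(zinc) = 6.619 μm/a
  mass loss = 6.619 μm/a × 7.14 g/cm³ = 47.26 g·m⁻²·a⁻¹
copper: f(T) = -0.080·(T−10) [T>10 °C] = -0.4960
  sulphur-dioxide contribution → 1.159 μm/a
  chloride contribution → 2.296 μm/a
  ⇒ r_corr(copper) = 3.455 μm/a
  mass loss = 3.455 μm/a × 8.96 g/cm³ = 30.95 g·m⁻²·a⁻¹
Ordering by g·m⁻²·a⁻¹: zinc (47.3) > copper (31)

zinc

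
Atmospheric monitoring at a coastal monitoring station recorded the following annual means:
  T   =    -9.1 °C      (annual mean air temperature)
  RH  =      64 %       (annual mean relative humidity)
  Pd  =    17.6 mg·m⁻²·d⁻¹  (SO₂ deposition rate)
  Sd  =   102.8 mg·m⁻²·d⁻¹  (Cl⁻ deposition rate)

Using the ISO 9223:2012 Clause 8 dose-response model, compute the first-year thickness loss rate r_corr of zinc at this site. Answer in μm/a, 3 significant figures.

zinc: temperature factor f = +0.038·(-19.1) = -0.7258
  Pd branch = 0.0129·Pd^0.44·e^(0.046·RH+f) = 0.4188 μm/a
  Sd branch = 0.0175·Sd^0.57·e^(0.008·RH+0.085·T) = 0.1889 μm/a
  r_corr = 0.4188 + 0.1889 = 0.6077 μm/a

r_corr = 0.608 μm/a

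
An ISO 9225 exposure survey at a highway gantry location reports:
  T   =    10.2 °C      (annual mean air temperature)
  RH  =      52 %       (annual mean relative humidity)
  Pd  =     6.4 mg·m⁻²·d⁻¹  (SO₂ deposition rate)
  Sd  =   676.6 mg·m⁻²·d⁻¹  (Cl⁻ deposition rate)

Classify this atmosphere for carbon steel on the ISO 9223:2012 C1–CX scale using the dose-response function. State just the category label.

C4

carbon steel: temperature factor f = -0.054·(0.2) = -0.0108
  sulphur-dioxide contribution → 13.01 μm/a
  chloride contribution → 48.51 μm/a
  total first-year rate 61.52 μm/a
Category bounds: 50…80 μm/a bracket r_corr ⇒ C4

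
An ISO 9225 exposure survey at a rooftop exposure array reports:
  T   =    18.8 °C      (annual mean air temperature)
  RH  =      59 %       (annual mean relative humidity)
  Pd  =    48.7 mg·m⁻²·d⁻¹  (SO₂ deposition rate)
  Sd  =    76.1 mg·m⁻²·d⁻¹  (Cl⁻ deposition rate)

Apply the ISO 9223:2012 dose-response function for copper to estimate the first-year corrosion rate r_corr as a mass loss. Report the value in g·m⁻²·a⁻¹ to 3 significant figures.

copper: f(T) = -0.080·(T−10) [T>10 °C] = -0.7040
  Pd branch = 0.0053·Pd^0.26·e^(0.059·RH+f) = 0.2339 μm/a
  Cl⁻ term: 0.01025·76.1^0.27·exp(0.036·59+0.049·18.8) = 0.6938
  sum: 0.2339 + 0.6938 → r_corr = 0.9277 μm/a
Convert to mass loss: 0.9277 μm/a × 8.96 g/cm³ = 8.312 g·m⁻²·a⁻¹

r_corr = 8.31 g·m⁻²·a⁻¹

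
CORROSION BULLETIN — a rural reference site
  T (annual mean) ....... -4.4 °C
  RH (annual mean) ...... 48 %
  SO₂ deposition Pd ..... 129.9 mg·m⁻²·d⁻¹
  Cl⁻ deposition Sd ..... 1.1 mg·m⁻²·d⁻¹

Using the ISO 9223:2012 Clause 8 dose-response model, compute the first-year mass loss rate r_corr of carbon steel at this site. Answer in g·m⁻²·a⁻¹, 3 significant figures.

r_corr = 56.0 g·m⁻²·a⁻¹

carbon steel: temperature factor f = +0.150·(-14.4) = -2.1600
  Pd branch = 1.77·Pd^0.52·e^(0.02·RH+f) = 6.697 μm/a
  Sd branch = 0.102·Sd^0.62·e^(0.033·RH+0.04·T) = 0.4423 μm/a
  r_corr = 6.697 + 0.4423 = 7.14 μm/a
Convert to mass loss: 7.14 μm/a × 7.85 g/cm³ = 56.05 g·m⁻²·a⁻¹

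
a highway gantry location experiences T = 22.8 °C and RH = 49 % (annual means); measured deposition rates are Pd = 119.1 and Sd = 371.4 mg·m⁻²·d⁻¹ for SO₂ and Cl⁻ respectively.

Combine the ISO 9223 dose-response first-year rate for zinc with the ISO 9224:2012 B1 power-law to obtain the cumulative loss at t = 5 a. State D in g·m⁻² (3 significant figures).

zinc: temperature factor f = -0.071·(12.8) = -0.9088
  Pd branch = 0.0129·Pd^0.44·e^(0.046·RH+f) = 0.4057 μm/a
  Cl⁻ term: 0.0175·371.4^0.57·exp(0.008·49+0.085·22.8) = 5.245
  sum: 0.4057 + 5.245 → r_corr = 5.651 μm/a
Long-term exponent b (ISO 9224 Table 2, B1) = 0.813
  D(5) = 5.651 × 5^0.813 = 5.651 × 3.701 = 20.91 μm
  Mass loss = 20.91 μm × 7.14 g/cm³ = 149.3 g·m⁻²

D(5) = 149 g·m⁻²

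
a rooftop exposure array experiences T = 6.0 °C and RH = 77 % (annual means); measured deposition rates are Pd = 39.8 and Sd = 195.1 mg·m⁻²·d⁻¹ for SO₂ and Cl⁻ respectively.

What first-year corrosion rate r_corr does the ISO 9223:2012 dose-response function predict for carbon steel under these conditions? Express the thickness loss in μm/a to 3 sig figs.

carbon steel: f(T) = +0.150·(T−10) [T≤10 °C] = -0.6000
  SO₂ term: 1.77·39.8^0.52·exp(0.02·77-0.6000) = 30.77
  Cl⁻ term: 0.102·195.1^0.62·exp(0.033·77+0.04·6.0) = 43.28
  sum: 30.77 + 43.28 → r_corr = 74.06 μm/a

r_corr = 74.1 μm/a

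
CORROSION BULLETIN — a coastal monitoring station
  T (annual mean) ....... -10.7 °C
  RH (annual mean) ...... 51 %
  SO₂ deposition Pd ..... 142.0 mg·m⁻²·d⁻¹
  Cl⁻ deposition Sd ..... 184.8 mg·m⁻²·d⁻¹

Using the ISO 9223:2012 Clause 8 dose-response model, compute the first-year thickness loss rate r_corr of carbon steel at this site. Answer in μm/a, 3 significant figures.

r_corr = 12.0 μm/a

carbon steel: T≤10 °C ⇒ hinge +0.150·(-10.7−10) = -3.1050
  sulphur-dioxide contribution → 2.895 μm/a
  chloride contribution → 9.099 μm/a
  total first-year rate 11.99 μm/a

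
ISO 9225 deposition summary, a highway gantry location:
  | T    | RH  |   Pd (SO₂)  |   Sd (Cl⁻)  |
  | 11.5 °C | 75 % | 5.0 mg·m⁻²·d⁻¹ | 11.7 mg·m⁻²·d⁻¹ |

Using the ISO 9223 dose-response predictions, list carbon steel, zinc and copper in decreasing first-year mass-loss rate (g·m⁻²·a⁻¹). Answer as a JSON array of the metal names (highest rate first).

carbon steel: temperature factor f = -0.054·(1.5) = -0.0810
  Pd branch = 1.77·Pd^0.52·e^(0.02·RH+f) = 16.89 μm/a
  Sd branch = 0.102·Sd^0.62·e^(0.033·RH+0.04·T) = 8.821 μm/a
  r_corr = 16.89 + 8.821 = 25.71 μm/a
  mass loss = 25.71 μm/a × 7.85 g/cm³ = 201.9 g·m⁻²·a⁻¹
zinc: f(T) = -0.071·(T−10) [T>10 °C] = -0.1065
  Pd branch = 0.0129·Pd^0.44·e^(0.046·RH+f) = 0.7417 μm/a
  Sd branch = 0.0175·Sd^0.57·e^(0.008·RH+0.085·T) = 0.3444 μm/a
  r_corr = 0.7417 + 0.3444 = 1.086 μm/a
  mass loss = 1.086 μm/a × 7.14 g/cm³ = 7.754 g·m⁻²·a⁻¹
copper: f(T) = -0.080·(T−10) [T>10 °C] = -0.1200
  Pd branch = 0.0053·Pd^0.26·e^(0.059·RH+f) = 0.5965 μm/a
  Sd branch = 0.01025·Sd^0.27·e^(0.036·RH+0.049·T) = 0.5205 μm/a
  r_corr = 0.5965 + 0.5205 = 1.117 μm/a
  mass loss = 1.117 μm/a × 8.96 g/cm³ = 10.01 g·m⁻²·a⁻¹
Ordering by g·m⁻²·a⁻¹: carbon steel (202) > copper (10) > zinc (7.75)

["carbon steel", "copper", "zinc"]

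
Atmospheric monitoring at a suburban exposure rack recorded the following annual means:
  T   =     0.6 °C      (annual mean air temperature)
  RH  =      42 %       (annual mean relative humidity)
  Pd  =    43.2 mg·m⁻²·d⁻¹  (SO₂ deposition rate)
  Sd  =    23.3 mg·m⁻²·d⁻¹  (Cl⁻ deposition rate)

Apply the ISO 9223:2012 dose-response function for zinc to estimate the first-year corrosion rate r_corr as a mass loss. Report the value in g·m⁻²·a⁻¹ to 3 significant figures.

zinc: temperature factor f = +0.038·(-9.4) = -0.3572
  sulphur-dioxide contribution → 0.3267 μm/a
  chloride contribution → 0.1551 μm/a
  total first-year rate 0.4817 μm/a
Convert to mass loss: 0.4817 μm/a × 7.14 g/cm³ = 3.44 g·m⁻²·a⁻¹

r_corr = 3.44 g·m⁻²·a⁻¹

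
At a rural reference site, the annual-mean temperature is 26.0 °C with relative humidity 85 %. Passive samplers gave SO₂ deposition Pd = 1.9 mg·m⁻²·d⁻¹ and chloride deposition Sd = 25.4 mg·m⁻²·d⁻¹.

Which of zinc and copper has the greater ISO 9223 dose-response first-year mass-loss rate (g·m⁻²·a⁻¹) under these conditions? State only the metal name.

copper

zinc: f(T) = -0.071·(T−10) [T>10 °C] = -1.1360
  sulphur-dioxide contribution → 0.2741 μm/a
  chloride contribution → 1.99 μm/a
  ⇒ r_corr(zinc) = 2.264 μm/a
  mass loss = 2.264 μm/a × 7.14 g/cm³ = 16.17 g·m⁻²·a⁻¹
copper: T>10 °C ⇒ hinge -0.080·(26.0−10) = -1.2800
  sulphur-dioxide contribution → 0.2623 μm/a
  chloride contribution → 1.872 μm/a
  total first-year rate 2.134 μm/a
  mass loss = 2.134 μm/a × 8.96 g/cm³ = 19.12 g·m⁻²·a⁻¹
Ordering by g·m⁻²·a⁻¹: copper (19.1) > zinc (16.2)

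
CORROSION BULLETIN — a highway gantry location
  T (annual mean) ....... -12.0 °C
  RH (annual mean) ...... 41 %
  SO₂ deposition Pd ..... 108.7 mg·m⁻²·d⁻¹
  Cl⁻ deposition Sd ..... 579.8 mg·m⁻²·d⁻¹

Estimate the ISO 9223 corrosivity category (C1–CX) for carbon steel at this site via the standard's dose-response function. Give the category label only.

C2

carbon steel: temperature factor f = +0.150·(-22.0) = -3.3000
  Pd branch = 1.77·Pd^0.52·e^(0.02·RH+f) = 1.697 μm/a
  Sd branch = 0.102·Sd^0.62·e^(0.033·RH+0.04·T) = 12.62 μm/a
  r_corr = 1.697 + 12.62 = 14.31 μm/a
ISO 9223 Table 2 (carbon steel): 1.3 < 14.3 ≤ 25 μm/a ⇒ C2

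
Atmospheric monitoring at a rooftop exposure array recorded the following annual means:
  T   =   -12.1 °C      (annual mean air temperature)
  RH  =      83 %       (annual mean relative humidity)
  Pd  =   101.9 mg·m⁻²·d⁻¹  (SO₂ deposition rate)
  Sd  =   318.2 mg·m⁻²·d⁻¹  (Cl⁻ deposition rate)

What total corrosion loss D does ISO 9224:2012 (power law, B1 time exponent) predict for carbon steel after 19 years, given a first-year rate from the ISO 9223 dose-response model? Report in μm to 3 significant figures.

D(19) = 179 μm

carbon steel: T≤10 °C ⇒ hinge +0.150·(-12.1−10) = -3.3150
  SO₂ term: 1.77·101.9^0.52·exp(0.02·83-3.3150) = 3.745
  Cl⁻ term: 0.102·318.2^0.62·exp(0.033·83+0.04·-12.1) = 34.64
  sum: 3.745 + 34.64 → r_corr = 38.39 μm/a
Long-term exponent b (ISO 9224 Table 2, B1) = 0.523
  D(19) = 38.39 × 19^0.523 = 38.39 × 4.664 = 179.1 μm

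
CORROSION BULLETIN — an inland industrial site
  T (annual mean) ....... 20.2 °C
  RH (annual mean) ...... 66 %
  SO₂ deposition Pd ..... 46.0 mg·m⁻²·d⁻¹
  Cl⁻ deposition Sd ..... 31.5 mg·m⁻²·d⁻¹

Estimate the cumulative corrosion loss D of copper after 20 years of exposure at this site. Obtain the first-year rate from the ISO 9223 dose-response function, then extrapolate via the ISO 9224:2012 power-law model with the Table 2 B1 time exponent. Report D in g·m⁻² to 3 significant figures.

D(20) = 70.4 g·m⁻²

copper: temperature factor f = -0.080·(10.2) = -0.8160
  sulphur-dioxide contribution → 0.3114 μm/a
  chloride contribution → 0.7534 μm/a
  total first-year rate 1.065 μm/a
ISO 9224: D(t) = r_corr · t^b with b = 0.667 (copper, B1)
  D(20) = 1.065 × 20^0.667 = 1.065 × 7.375 = 7.853 μm
  Mass loss = 7.853 μm × 8.96 g/cm³ = 70.37 g·m⁻²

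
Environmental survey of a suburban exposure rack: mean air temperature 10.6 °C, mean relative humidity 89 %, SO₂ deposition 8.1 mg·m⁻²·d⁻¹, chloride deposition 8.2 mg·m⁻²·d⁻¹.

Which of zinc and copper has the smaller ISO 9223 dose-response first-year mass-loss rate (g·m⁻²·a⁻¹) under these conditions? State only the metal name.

zinc: T>10 °C ⇒ hinge -0.071·(10.6−10) = -0.0426
  sulphur-dioxide contribution → 1.861 μm/a
  chloride contribution → 0.2914 μm/a
  ⇒ r_corr(zinc) = 2.153 μm/a
  mass loss = 2.153 μm/a × 7.14 g/cm³ = 15.37 g·m⁻²·a⁻¹
copper: T>10 °C ⇒ hinge -0.080·(10.6−10) = -0.0480
  sulphur-dioxide contribution → 1.66 μm/a
  chloride contribution → 0.749 μm/a
  total first-year rate 2.409 μm/a
  mass loss = 2.409 μm/a × 8.96 g/cm³ = 21.59 g·m⁻²·a⁻¹
Ordering by g·m⁻²·a⁻¹: copper (21.6) > zinc (15.4)

zinc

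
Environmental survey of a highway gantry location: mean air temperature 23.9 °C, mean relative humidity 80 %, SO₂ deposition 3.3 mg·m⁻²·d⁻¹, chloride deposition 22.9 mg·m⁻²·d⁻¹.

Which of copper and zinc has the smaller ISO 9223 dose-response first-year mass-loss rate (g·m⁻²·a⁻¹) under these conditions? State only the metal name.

zinc

copper: T>10 °C ⇒ hinge -0.080·(23.9−10) = -1.1120
  Pd branch = 0.0053·Pd^0.26·e^(0.059·RH+f) = 0.2667 μm/a
  Cl⁻ term: 0.01025·22.9^0.27·exp(0.036·80+0.049·23.9) = 1.372
  sum: 0.2667 + 1.372 → r_corr = 1.638 μm/a
  mass loss = 1.638 μm/a × 8.96 g/cm³ = 14.68 g·m⁻²·a⁻¹
zinc: f(T) = -0.071·(T−10) [T>10 °C] = -0.9869
  SO₂ term: 0.0129·3.3^0.44·exp(0.046·80-0.9869) = 0.3224
  Cl⁻ term: 0.0175·22.9^0.57·exp(0.008·80+0.085·23.9) = 1.508
  sum: 0.3224 + 1.508 → r_corr = 1.83 μm/a
  mass loss = 1.83 μm/a × 7.14 g/cm³ = 13.07 g·m⁻²·a⁻¹
Ordering by g·m⁻²·a⁻¹: copper (14.7) > zinc (13.1)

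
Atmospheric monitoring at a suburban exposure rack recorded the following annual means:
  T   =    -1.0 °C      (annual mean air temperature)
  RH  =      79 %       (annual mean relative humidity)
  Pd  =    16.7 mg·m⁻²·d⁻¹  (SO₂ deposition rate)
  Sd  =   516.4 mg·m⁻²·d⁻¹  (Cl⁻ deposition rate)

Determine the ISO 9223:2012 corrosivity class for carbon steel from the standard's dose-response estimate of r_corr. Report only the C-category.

carbon steel: temperature factor f = +0.150·(-11.0) = -1.6500
  Pd branch = 1.77·Pd^0.52·e^(0.02·RH+f) = 7.135 μm/a
  Sd branch = 0.102·Sd^0.62·e^(0.033·RH+0.04·T) = 63.9 μm/a
  sum: 7.135 + 63.9 → r_corr = 71.03 μm/a
Category bounds: 50…80 μm/a bracket r_corr ⇒ C4

C4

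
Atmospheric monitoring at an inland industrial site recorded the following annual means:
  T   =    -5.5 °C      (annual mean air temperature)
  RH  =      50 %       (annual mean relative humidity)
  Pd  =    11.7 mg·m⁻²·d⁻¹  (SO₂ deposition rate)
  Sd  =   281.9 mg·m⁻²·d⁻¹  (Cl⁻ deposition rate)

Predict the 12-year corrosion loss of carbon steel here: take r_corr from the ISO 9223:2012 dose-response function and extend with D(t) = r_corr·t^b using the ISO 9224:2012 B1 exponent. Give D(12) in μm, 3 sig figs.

D(12) = 57.9 μm

carbon steel: T≤10 °C ⇒ hinge +0.150·(-5.5−10) = -2.3250
  sulphur-dioxide contribution → 1.69 μm/a
  chloride contribution → 14.08 μm/a
  total first-year rate 15.77 μm/a
Power-law: D(12) = r_corr · 12^0.523
  D(12) = 15.77 × 12^0.523 = 15.77 × 3.668 = 57.86 μm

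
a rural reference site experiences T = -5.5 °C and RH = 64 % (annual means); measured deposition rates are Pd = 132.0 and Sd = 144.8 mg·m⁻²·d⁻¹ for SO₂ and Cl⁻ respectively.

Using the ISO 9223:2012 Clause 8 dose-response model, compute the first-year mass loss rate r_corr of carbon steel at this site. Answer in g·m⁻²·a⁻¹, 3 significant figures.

r_corr = 178 g·m⁻²·a⁻¹

carbon steel: temperature factor f = +0.150·(-15.5) = -2.3250
  SO₂ term: 1.77·132.0^0.52·exp(0.02·64-2.3250) = 7.886
  Cl⁻ term: 0.102·144.8^0.62·exp(0.033·64+0.04·-5.5) = 14.79
  sum: 7.886 + 14.79 → r_corr = 22.68 μm/a
Convert to mass loss: 22.68 μm/a × 7.85 g/cm³ = 178 g·m⁻²·a⁻¹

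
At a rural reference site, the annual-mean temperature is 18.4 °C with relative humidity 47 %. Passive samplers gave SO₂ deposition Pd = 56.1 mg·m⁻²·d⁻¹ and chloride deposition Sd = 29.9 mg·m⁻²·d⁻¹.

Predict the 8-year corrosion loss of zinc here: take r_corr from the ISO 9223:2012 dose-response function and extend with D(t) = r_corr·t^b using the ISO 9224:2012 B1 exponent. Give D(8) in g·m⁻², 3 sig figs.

D(8) = 46.8 g·m⁻²

zinc: f(T) = -0.071·(T−10) [T>10 °C] = -0.5964
  sulphur-dioxide contribution → 0.3631 μm/a
  chloride contribution → 0.8447 μm/a
  total first-year rate 1.208 μm/a
Power-law: D(8) = r_corr · 8^0.813
  D(8) = 1.208 × 8^0.813 = 1.208 × 5.423 = 6.55 μm
  Mass loss = 6.55 μm × 7.14 g/cm³ = 46.76 g·m⁻²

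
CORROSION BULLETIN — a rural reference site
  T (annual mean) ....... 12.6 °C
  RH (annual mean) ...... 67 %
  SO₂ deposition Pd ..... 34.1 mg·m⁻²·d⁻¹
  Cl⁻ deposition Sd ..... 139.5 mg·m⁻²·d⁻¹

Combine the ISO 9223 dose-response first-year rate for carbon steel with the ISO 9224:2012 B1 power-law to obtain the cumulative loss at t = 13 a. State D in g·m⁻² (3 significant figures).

carbon steel: T>10 °C ⇒ hinge -0.054·(12.6−10) = -0.1404
  SO₂ term: 1.77·34.1^0.52·exp(0.02·67-0.1404) = 36.81
  Cl⁻ term: 0.102·139.5^0.62·exp(0.033·67+0.04·12.6) = 32.91
  r_corr = 36.81 + 32.91 = 69.72 μm/a
ISO 9224: D(t) = r_corr · t^b with b = 0.523 (carbon steel, B1)
  D(13) = 69.72 × 13^0.523 = 69.72 × 3.825 = 266.7 μm
  Mass loss = 266.7 μm × 7.85 g/cm³ = 2093 g·m⁻²

D(13) = 2.09e+03 g·m⁻²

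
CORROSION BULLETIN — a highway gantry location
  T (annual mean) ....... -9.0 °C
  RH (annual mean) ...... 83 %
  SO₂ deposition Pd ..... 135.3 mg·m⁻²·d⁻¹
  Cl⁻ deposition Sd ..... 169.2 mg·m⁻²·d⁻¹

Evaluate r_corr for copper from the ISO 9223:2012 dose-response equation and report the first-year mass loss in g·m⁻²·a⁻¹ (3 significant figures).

copper: f(T) = +0.126·(T−10) [T≤10 °C] = -2.3940
  sulphur-dioxide contribution → 0.232 μm/a
  chloride contribution → 0.523 μm/a
  ⇒ r_corr(copper) = 0.755 μm/a
Convert to mass loss: 0.755 μm/a × 8.96 g/cm³ = 6.765 g·m⁻²·a⁻¹

r_corr = 6.77 g·m⁻²·a⁻¹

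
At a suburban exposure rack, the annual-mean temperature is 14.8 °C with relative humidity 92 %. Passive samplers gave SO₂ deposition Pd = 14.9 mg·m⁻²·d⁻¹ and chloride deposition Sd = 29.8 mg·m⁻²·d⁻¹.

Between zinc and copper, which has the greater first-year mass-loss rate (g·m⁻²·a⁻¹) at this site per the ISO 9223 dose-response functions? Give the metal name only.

copper

zinc: f(T) = -0.071·(T−10) [T>10 °C] = -0.3408
  Pd branch = 0.0129·Pd^0.44·e^(0.046·RH+f) = 2.074 μm/a
  Cl⁻ term: 0.0175·29.8^0.57·exp(0.008·92+0.085·14.8) = 0.8899
  sum: 2.074 + 0.8899 → r_corr = 2.963 μm/a
  mass loss = 2.963 μm/a × 7.14 g/cm³ = 21.16 g·m⁻²·a⁻¹
copper: T>10 °C ⇒ hinge -0.080·(14.8−10) = -0.3840
  Pd branch = 0.0053·Pd^0.26·e^(0.059·RH+f) = 1.659 μm/a
  Sd branch = 0.01025·Sd^0.27·e^(0.036·RH+0.049·T) = 1.452 μm/a
  r_corr = 1.659 + 1.452 = 3.112 μm/a
  mass loss = 3.112 μm/a × 8.96 g/cm³ = 27.88 g·m⁻²·a⁻¹
Ordering by g·m⁻²·a⁻¹: copper (27.9) > zinc (21.2)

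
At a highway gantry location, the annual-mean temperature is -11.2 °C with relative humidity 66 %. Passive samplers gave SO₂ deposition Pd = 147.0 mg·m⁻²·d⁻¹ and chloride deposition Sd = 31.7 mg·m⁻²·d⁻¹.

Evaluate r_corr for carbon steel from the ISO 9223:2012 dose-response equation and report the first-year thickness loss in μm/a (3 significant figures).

r_corr = 8.60 μm/a

carbon steel: T≤10 °C ⇒ hinge +0.150·(-11.2−10) = -3.1800
  SO₂ term: 1.77·147.0^0.52·exp(0.02·66-3.1800) = 3.691
  Cl⁻ term: 0.102·31.7^0.62·exp(0.033·66+0.04·-11.2) = 4.904
  sum: 3.691 + 4.904 → r_corr = 8.596 μm/a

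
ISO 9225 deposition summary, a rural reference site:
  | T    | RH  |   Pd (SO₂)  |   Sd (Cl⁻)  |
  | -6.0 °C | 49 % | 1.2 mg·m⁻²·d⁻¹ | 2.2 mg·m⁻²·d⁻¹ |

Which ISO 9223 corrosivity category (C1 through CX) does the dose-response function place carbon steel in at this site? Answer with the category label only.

carbon steel: temperature factor f = +0.150·(-16.0) = -2.4000
  sulphur-dioxide contribution → 0.4704 μm/a
  chloride contribution → 0.6591 μm/a
  total first-year rate 1.129 μm/a
Category bounds: 0…1.3 μm/a bracket r_corr ⇒ C1

C1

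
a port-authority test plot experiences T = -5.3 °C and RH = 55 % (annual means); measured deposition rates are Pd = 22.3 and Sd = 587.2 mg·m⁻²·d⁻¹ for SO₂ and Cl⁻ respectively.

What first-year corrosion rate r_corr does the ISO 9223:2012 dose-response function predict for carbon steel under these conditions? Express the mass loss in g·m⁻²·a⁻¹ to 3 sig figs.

r_corr = 228 g·m⁻²·a⁻¹

carbon steel: temperature factor f = +0.150·(-15.3) = -2.2950
  sulphur-dioxide contribution → 2.692 μm/a
  chloride contribution → 26.39 μm/a
  ⇒ r_corr(carbon steel) = 29.08 μm/a
Convert to mass loss: 29.08 μm/a × 7.85 g/cm³ = 228.3 g·m⁻²·a⁻¹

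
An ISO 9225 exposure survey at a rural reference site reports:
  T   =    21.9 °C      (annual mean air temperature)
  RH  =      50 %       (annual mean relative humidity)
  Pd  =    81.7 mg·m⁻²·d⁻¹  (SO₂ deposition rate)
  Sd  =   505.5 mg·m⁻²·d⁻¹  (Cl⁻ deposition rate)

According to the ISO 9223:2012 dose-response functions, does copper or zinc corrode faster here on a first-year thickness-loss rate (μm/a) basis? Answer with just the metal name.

zinc

copper: T>10 °C ⇒ hinge -0.080·(21.9−10) = -0.9520
  sulphur-dioxide contribution → 0.1228 μm/a
  chloride contribution → 0.9739 μm/a
  ⇒ r_corr(copper) = 1.097 μm/a
zinc: f(T) = -0.071·(T−10) [T>10 °C] = -0.8449
  sulphur-dioxide contribution → 0.3836 μm/a
  chloride contribution → 5.839 μm/a
  ⇒ r_corr(zinc) = 6.222 μm/a
Ordering by μm/a: zinc (6.22) > copper (1.1)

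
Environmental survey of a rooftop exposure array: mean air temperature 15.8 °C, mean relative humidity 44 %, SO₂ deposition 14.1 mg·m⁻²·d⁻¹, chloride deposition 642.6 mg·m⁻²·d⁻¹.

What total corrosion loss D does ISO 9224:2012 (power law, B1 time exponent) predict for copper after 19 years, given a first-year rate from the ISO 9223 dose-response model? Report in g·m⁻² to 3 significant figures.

D(19) = 45.3 g·m⁻²

copper: temperature factor f = -0.080·(5.8) = -0.4640
  sulphur-dioxide contribution → 0.08892 μm/a
  chloride contribution → 0.6209 μm/a
  total first-year rate 0.7098 μm/a
ISO 9224: D(t) = r_corr · t^b with b = 0.667 (copper, B1)
  D(19) = 0.7098 × 19^0.667 = 0.7098 × 7.127 = 5.059 μm
  Mass loss = 5.059 μm × 8.96 g/cm³ = 45.33 g·m⁻²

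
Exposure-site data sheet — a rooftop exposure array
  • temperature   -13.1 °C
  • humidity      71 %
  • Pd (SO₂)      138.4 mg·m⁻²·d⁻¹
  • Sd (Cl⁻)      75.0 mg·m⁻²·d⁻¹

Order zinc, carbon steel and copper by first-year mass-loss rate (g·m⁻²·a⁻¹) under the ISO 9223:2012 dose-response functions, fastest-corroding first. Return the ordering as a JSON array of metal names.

zinc: temperature factor f = +0.038·(-23.1) = -0.8778
  sulphur-dioxide contribution → 1.23 μm/a
  chloride contribution → 0.1188 μm/a
  total first-year rate 1.349 μm/a
  mass loss = 1.349 μm/a × 7.14 g/cm³ = 9.63 g·m⁻²·a⁻¹
carbon steel: temperature factor f = +0.150·(-23.1) = -3.4650
  sulphur-dioxide contribution → 2.973 μm/a
  chloride contribution → 9.144 μm/a
  total first-year rate 12.12 μm/a
  mass loss = 12.12 μm/a × 7.85 g/cm³ = 95.12 g·m⁻²·a⁻¹
copper: temperature factor f = +0.126·(-23.1) = -2.9106
  sulphur-dioxide contribution → 0.06858 μm/a
  chloride contribution → 0.223 μm/a
  total first-year rate 0.2916 μm/a
  mass loss = 0.2916 μm/a × 8.96 g/cm³ = 2.612 g·m⁻²·a⁻¹
Ordering by g·m⁻²·a⁻¹: carbon steel (95.1) > zinc (9.63) > copper (2.61)

["carbon steel", "zinc", "copper"]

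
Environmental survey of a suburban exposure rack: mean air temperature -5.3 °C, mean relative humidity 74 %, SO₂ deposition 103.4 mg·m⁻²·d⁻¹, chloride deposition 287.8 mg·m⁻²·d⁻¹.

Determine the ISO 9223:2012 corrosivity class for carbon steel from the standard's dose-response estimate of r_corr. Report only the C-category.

C3

carbon steel: T≤10 °C ⇒ hinge +0.150·(-5.3−10) = -2.2950
  Pd branch = 1.77·Pd^0.52·e^(0.02·RH+f) = 8.741 μm/a
  Cl⁻ term: 0.102·287.8^0.62·exp(0.033·74+0.04·-5.3) = 31.75
  sum: 8.741 + 31.75 → r_corr = 40.49 μm/a
Category bounds: 25…50 μm/a bracket r_corr ⇒ C3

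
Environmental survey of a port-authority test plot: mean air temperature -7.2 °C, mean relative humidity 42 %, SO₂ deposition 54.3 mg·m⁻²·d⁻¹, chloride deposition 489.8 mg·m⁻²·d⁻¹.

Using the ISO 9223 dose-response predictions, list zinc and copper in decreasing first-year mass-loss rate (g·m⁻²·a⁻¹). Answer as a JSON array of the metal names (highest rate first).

zinc: T≤10 °C ⇒ hinge +0.038·(-7.2−10) = -0.6536
  Pd branch = 0.0129·Pd^0.44·e^(0.046·RH+f) = 0.2686 μm/a
  Sd branch = 0.0175·Sd^0.57·e^(0.008·RH+0.085·T) = 0.4534 μm/a
  r_corr = 0.2686 + 0.4534 = 0.722 μm/a
  mass loss = 0.722 μm/a × 7.14 g/cm³ = 5.155 g·m⁻²·a⁻¹
copper: T≤10 °C ⇒ hinge +0.126·(-7.2−10) = -2.1672
  SO₂ term: 0.0053·54.3^0.26·exp(0.059·42-2.1672) = 0.02043
  Cl⁻ term: 0.01025·489.8^0.27·exp(0.036·42+0.049·-7.2) = 0.174
  sum: 0.02043 + 0.174 → r_corr = 0.1944 μm/a
  mass loss = 0.1944 μm/a × 8.96 g/cm³ = 1.742 g·m⁻²·a⁻¹
Ordering by g·m⁻²·a⁻¹: zinc (5.16) > copper (1.74)

["zinc", "copper"]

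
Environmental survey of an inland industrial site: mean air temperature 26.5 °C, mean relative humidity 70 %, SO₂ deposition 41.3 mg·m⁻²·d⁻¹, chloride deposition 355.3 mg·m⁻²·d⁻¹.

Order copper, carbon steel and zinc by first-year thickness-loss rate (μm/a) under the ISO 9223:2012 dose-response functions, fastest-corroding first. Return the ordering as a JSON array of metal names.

["carbon steel", "zinc", "copper"]

copper: temperature factor f = -0.080·(16.5) = -1.3200
  SO₂ term: 0.0053·41.3^0.26·exp(0.059·70-1.3200) = 0.2316
  Sd branch = 0.01025·Sd^0.27·e^(0.036·RH+0.049·T) = 2.279 μm/a
  r_corr = 0.2316 + 2.279 = 2.511 μm/a
carbon steel: T>10 °C ⇒ hinge -0.054·(26.5−10) = -0.8910
  Pd branch = 1.77·Pd^0.52·e^(0.02·RH+f) = 20.39 μm/a
  Sd branch = 0.102·Sd^0.62·e^(0.033·RH+0.04·T) = 113.1 μm/a
  r_corr = 20.39 + 113.1 = 133.5 μm/a
zinc: temperature factor f = -0.071·(16.5) = -1.1715
  Pd branch = 0.0129·Pd^0.44·e^(0.046·RH+f) = 0.5144 μm/a
  Sd branch = 0.0175·Sd^0.57·e^(0.008·RH+0.085·T) = 8.286 μm/a
  sum: 0.5144 + 8.286 → r_corr = 8.8 μm/a
Ordering by μm/a: carbon steel (134) > zinc (8.8) > copper (2.51)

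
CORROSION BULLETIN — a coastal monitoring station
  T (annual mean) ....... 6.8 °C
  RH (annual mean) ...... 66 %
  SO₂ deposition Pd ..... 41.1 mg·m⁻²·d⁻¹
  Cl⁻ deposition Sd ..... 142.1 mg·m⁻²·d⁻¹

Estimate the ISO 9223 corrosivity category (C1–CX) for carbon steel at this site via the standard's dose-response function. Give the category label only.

C4

carbon steel: temperature factor f = +0.150·(-3.2) = -0.4800
  sulphur-dioxide contribution → 28.31 μm/a
  chloride contribution → 25.54 μm/a
  total first-year rate 53.85 μm/a
Category bounds: 50…80 μm/a bracket r_corr ⇒ C4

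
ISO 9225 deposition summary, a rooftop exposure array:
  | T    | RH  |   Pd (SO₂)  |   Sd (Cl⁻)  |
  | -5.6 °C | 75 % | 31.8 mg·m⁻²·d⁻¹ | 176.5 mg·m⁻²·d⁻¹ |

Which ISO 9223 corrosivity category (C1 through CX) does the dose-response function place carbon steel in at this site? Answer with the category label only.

C3

carbon steel: temperature factor f = +0.150·(-15.6) = -2.3400
  Pd branch = 1.77·Pd^0.52·e^(0.02·RH+f) = 4.618 μm/a
  Cl⁻ term: 0.102·176.5^0.62·exp(0.033·75+0.04·-5.6) = 23.94
  r_corr = 4.618 + 23.94 = 28.56 μm/a
Category bounds: 25…50 μm/a bracket r_corr ⇒ C3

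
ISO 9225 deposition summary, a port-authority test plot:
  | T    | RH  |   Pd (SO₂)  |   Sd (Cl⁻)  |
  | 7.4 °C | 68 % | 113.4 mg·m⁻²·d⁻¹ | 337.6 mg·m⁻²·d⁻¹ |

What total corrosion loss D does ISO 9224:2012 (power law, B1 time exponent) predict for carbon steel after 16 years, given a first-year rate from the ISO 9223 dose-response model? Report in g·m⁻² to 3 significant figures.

D(16) = 3.43e+03 g·m⁻²

carbon steel: f(T) = +0.150·(T−10) [T≤10 °C] = -0.3900
  Pd branch = 1.77·Pd^0.52·e^(0.02·RH+f) = 54.66 μm/a
  Cl⁻ term: 0.102·337.6^0.62·exp(0.033·68+0.04·7.4) = 47.79
  r_corr = 54.66 + 47.79 = 102.4 μm/a
Power-law: D(16) = r_corr · 16^0.523
  D(16) = 102.4 × 16^0.523 = 102.4 × 4.263 = 436.8 μm
  Mass loss = 436.8 μm × 7.85 g/cm³ = 3429 g·m⁻²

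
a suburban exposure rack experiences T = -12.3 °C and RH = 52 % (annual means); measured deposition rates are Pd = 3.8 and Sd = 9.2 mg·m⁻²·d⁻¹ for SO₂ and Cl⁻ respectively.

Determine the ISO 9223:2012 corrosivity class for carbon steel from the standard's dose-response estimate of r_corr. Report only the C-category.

C2

carbon steel: temperature factor f = +0.150·(-22.3) = -3.3450
  Pd branch = 1.77·Pd^0.52·e^(0.02·RH+f) = 0.3535 μm/a
  Cl⁻ term: 0.102·9.2^0.62·exp(0.033·52+0.04·-12.3) = 1.373
  r_corr = 0.3535 + 1.373 = 1.727 μm/a
Category bounds: 1.3…25 μm/a bracket r_corr ⇒ C2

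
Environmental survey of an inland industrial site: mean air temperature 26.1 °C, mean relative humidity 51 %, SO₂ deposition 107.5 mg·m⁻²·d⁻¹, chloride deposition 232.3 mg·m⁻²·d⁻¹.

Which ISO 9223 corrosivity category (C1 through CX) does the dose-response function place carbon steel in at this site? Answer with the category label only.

carbon steel: T>10 °C ⇒ hinge -0.054·(26.1−10) = -0.8694
  SO₂ term: 1.77·107.5^0.52·exp(0.02·51-0.8694) = 23.43
  Sd branch = 0.102·Sd^0.62·e^(0.033·RH+0.04·T) = 45.7 μm/a
  r_corr = 23.43 + 45.7 = 69.12 μm/a
ISO 9223 Table 2 (carbon steel): 50 < 69.1 ≤ 80 μm/a ⇒ C4

C4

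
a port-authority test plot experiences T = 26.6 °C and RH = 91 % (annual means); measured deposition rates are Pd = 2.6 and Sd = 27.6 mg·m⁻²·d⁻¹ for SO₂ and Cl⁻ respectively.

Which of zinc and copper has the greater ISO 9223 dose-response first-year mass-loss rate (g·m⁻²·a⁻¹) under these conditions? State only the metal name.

copper

zinc: T>10 °C ⇒ hinge -0.071·(26.6−10) = -1.1786
  Pd branch = 0.0129·Pd^0.44·e^(0.046·RH+f) = 0.3974 μm/a
  Cl⁻ term: 0.0175·27.6^0.57·exp(0.008·91+0.085·26.6) = 2.304
  r_corr = 0.3974 + 2.304 = 2.701 μm/a
  mass loss = 2.701 μm/a × 7.14 g/cm³ = 19.29 g·m⁻²·a⁻¹
copper: T>10 °C ⇒ hinge -0.080·(26.6−10) = -1.3280
  SO₂ term: 0.0053·2.6^0.26·exp(0.059·91-1.3280) = 0.3865
  Sd branch = 0.01025·Sd^0.27·e^(0.036·RH+0.049·T) = 2.447 μm/a
  sum: 0.3865 + 2.447 → r_corr = 2.833 μm/a
  mass loss = 2.833 μm/a × 8.96 g/cm³ = 25.39 g·m⁻²·a⁻¹
Ordering by g·m⁻²·a⁻¹: copper (25.4) > zinc (19.3)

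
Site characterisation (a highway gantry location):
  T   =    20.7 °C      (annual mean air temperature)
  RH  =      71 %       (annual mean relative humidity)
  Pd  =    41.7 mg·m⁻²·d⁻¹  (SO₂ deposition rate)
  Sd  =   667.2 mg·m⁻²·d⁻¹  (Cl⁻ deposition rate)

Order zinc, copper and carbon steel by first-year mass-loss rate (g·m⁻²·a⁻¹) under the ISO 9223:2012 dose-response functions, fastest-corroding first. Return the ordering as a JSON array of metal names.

["carbon steel", "zinc", "copper"]

zinc: f(T) = -0.071·(T−10) [T>10 °C] = -0.7597
  SO₂ term: 0.0129·41.7^0.44·exp(0.046·71-0.7597) = 0.8164
  Sd branch = 0.0175·Sd^0.57·e^(0.008·RH+0.085·T) = 7.306 μm/a
  sum: 0.8164 + 7.306 → r_corr = 8.123 μm/a
  mass loss = 8.123 μm/a × 7.14 g/cm³ = 57.99 g·m⁻²·a⁻¹
copper: f(T) = -0.080·(T−10) [T>10 °C] = -0.8560
  Pd branch = 0.0053·Pd^0.26·e^(0.059·RH+f) = 0.3918 μm/a
  Cl⁻ term: 0.01025·667.2^0.27·exp(0.036·71+0.049·20.7) = 2.108
  r_corr = 0.3918 + 2.108 = 2.5 μm/a
  mass loss = 2.5 μm/a × 8.96 g/cm³ = 22.4 g·m⁻²·a⁻¹
carbon steel: f(T) = -0.054·(T−10) [T>10 °C] = -0.5778
  SO₂ term: 1.77·41.7^0.52·exp(0.02·71-0.5778) = 28.59
  Sd branch = 0.102·Sd^0.62·e^(0.033·RH+0.04·T) = 137 μm/a
  r_corr = 28.59 + 137 = 165.6 μm/a
  mass loss = 165.6 μm/a × 7.85 g/cm³ = 1300 g·m⁻²·a⁻¹
Ordering by g·m⁻²·a⁻¹: carbon steel (1300) > zinc (58) > copper (22.4)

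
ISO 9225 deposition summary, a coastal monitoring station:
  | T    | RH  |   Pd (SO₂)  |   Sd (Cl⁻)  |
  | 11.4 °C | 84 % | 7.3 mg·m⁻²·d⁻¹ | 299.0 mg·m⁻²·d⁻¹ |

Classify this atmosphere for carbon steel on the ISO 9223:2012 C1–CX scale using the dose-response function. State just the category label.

carbon steel: f(T) = -0.054·(T−10) [T>10 °C] = -0.0756
  Pd branch = 1.77·Pd^0.52·e^(0.02·RH+f) = 24.76 μm/a
  Cl⁻ term: 0.102·299.0^0.62·exp(0.033·84+0.04·11.4) = 88.19
  sum: 24.76 + 88.19 → r_corr = 112.9 μm/a
113 μm/a falls in (80, 200] for carbon steel → category C5

C5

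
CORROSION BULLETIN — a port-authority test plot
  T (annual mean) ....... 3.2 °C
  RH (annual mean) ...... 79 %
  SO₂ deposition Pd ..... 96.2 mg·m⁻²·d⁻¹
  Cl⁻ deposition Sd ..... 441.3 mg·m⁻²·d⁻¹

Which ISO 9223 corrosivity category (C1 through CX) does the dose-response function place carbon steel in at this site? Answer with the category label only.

carbon steel: temperature factor f = +0.150·(-6.8) = -1.0200
  sulphur-dioxide contribution → 33.3 μm/a
  chloride contribution → 68.57 μm/a
  ⇒ r_corr(carbon steel) = 101.9 μm/a
ISO 9223 Table 2 (carbon steel): 80 < 102 ≤ 200 μm/a ⇒ C5

C5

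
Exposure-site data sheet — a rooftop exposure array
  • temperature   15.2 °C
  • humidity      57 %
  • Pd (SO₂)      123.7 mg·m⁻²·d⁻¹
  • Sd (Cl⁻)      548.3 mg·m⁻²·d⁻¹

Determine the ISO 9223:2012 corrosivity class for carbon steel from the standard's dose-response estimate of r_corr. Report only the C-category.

C5

carbon steel: T>10 °C ⇒ hinge -0.054·(15.2−10) = -0.2808
  Pd branch = 1.77·Pd^0.52·e^(0.02·RH+f) = 51.19 μm/a
  Cl⁻ term: 0.102·548.3^0.62·exp(0.033·57+0.04·15.2) = 61.34
  r_corr = 51.19 + 61.34 = 112.5 μm/a
ISO 9223 Table 2 (carbon steel): 80 < 113 ≤ 200 μm/a ⇒ C5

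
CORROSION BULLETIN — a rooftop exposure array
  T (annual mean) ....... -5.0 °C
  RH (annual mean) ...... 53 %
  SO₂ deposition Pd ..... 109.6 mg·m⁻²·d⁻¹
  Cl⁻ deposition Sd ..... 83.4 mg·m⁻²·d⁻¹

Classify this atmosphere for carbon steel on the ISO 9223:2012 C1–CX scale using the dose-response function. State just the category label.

carbon steel: T≤10 °C ⇒ hinge +0.150·(-5.0−10) = -2.2500
  Pd branch = 1.77·Pd^0.52·e^(0.02·RH+f) = 6.192 μm/a
  Sd branch = 0.102·Sd^0.62·e^(0.033·RH+0.04·T) = 7.455 μm/a
  sum: 6.192 + 7.455 → r_corr = 13.65 μm/a
13.6 μm/a falls in (1.3, 25] for carbon steel → category C2

C2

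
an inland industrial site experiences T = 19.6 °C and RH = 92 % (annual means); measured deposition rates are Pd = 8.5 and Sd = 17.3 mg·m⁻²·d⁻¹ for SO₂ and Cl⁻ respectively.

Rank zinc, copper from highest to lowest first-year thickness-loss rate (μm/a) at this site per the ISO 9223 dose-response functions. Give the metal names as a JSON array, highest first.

zinc: T>10 °C ⇒ hinge -0.071·(19.6−10) = -0.6816
  SO₂ term: 0.0129·8.5^0.44·exp(0.046·92-0.6816) = 1.152
  Sd branch = 0.0175·Sd^0.57·e^(0.008·RH+0.085·T) = 0.9815 μm/a
  r_corr = 1.152 + 0.9815 = 2.134 μm/a
copper: T>10 °C ⇒ hinge -0.080·(19.6−10) = -0.7680
  SO₂ term: 0.0053·8.5^0.26·exp(0.059·92-0.7680) = 0.9766
  Sd branch = 0.01025·Sd^0.27·e^(0.036·RH+0.049·T) = 1.587 μm/a
  sum: 0.9766 + 1.587 → r_corr = 2.563 μm/a
Ordering by μm/a: copper (2.56) > zinc (2.13)

["copper", "zinc"]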